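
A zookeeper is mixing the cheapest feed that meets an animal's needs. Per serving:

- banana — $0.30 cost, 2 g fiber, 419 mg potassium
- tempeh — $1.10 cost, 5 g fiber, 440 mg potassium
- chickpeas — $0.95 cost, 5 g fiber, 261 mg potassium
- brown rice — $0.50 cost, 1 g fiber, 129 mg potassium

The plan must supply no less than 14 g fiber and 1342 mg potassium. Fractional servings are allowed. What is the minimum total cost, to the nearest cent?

Minimising a linear cost over {fiber ≥ 14, potassium ≥ 1342, servings ≥ 0} — the optimum is at a vertex, using one or two foods.
banana only: max(14/2, 1342/419) = 7 servings → $2.10.
tempeh only: max(14/5, 1342/440) = 3.05 servings → $3.35.
chickpeas only: max(14/5, 1342/261) = 5.142 servings → $4.88.
brown rice only: max(14/1, 1342/129) = 14 servings → $7.00.
banana + tempeh with both tight: 0.4527 servings and 2.619 servings → $3.02.
banana + chickpeas with both tight: 1.943 servings and 2.023 servings → $2.50.
banana + brown rice with both targets exact would need a negative amount; discard.
tempeh + chickpeas: intersection lies outside the first quadrant.
tempeh + brown rice with both tight: 2.263 servings and 2.683 servings → $3.83.
chickpeas + brown rice with both tight: 1.208 servings and 7.958 servings → $5.13.
Cheapest feasible corner: $2.10.

$2.10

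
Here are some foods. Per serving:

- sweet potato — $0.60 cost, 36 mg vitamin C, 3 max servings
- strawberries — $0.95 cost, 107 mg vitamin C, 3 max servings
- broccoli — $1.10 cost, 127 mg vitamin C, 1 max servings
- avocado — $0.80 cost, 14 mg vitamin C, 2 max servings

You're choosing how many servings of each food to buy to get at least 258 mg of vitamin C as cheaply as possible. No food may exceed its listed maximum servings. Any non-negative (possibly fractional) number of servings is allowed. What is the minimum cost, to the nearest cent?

Cost per mg of vitamin C: broccoli $0.0087, strawberries $0.0089, sweet potato $0.0167, avocado $0.0571.
Take 1 serving of broccoli: +127.0 mg vitamin C for $1.10 (total $1.10, still need 131.0 mg).
Take 1.224 servings of strawberries: +131.0 mg vitamin C for $1.16 (total $2.26, still need 0.0 mg).
Greedy by cheapest-per-mg is optimal for a single linear constraint, so the minimum cost is $2.26.

$2.26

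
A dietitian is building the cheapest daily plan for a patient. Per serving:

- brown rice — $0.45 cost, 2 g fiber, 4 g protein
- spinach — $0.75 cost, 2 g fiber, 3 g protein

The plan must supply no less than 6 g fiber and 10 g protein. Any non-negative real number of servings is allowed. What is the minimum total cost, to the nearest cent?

$1.35

Two binding constraints pin down two serving amounts, so the optimal mix uses at most two foods. The candidates are each food alone (scaled to the tighter of fiber/protein) and each pair with both constraints tight.
brown rice only: max(6/2, 10/4) = 3 servings → $1.35.
spinach only: max(6/2, 10/3) = 3.333 servings → $2.50.
brown rice + spinach with both tight: 1 serving and 2 servings → $1.95.
The minimum over all feasible corners is $1.35.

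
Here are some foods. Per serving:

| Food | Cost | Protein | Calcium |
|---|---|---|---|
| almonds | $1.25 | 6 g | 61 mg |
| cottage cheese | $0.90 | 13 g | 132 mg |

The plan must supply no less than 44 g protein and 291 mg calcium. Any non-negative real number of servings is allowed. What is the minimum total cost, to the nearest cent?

A basic optimal solution has at most two foods positive. Try each food alone and each pair with both targets met exactly.
almonds only: max(44/6, 291/61) = 7.333 servings → $9.17.
cottage cheese only: max(44/13, 291/132) = 3.385 servings → $3.05.
almonds + cottage cheese with both targets exact would need a negative amount; discard.
So the least-cost plan costs $3.05.

$3.05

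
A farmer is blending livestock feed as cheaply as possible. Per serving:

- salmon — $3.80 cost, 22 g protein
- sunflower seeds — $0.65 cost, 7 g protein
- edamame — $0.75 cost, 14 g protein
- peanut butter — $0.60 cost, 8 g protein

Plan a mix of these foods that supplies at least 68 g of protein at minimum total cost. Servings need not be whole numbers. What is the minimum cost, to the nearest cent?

$3.64

Cost per g of protein: edamame $0.0536, peanut butter $0.0750, sunflower seeds $0.0929, salmon $0.1727.
With no serving limits, use only edamame: 68 g / 14 g = 4.857 servings × $0.75 = $3.64.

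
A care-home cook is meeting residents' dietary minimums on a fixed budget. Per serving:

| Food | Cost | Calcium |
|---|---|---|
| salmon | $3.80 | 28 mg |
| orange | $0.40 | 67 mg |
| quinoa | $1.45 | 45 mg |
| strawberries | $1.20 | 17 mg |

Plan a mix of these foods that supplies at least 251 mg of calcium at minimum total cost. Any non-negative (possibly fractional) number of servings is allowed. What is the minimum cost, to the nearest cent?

$1.50

Cost per mg of calcium: orange $0.0060, quinoa $0.0322, strawberries $0.0706, salmon $0.1357.
With no serving limits, use only orange: 251 mg / 67 mg = 3.746 servings × $0.40 = $1.50.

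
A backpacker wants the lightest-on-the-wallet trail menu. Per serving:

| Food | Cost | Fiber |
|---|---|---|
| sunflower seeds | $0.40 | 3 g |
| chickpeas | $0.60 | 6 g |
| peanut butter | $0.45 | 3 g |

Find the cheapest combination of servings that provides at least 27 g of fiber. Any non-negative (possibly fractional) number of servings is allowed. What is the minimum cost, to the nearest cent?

Cost per g of fiber: chickpeas $0.1000, sunflower seeds $0.1333, peanut butter $0.1500.
With no serving limits, use only chickpeas: 27 g / 6 g = 4.5 servings × $0.60 = $2.70.

$2.70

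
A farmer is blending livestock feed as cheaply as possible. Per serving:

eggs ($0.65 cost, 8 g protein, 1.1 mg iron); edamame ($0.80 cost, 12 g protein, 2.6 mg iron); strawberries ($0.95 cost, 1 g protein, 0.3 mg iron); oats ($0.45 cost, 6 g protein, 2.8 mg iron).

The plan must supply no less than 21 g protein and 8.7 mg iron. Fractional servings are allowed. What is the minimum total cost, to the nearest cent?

For a min-cost LP with two ≥-constraints, a basic feasible solution has at most two positive variables.
eggs only: max(21/8, 8.7/1.1) = 7.909 servings → $5.14.
edamame only: max(21/12, 8.7/2.6) = 3.346 servings → $2.68.
strawberries only: max(21/1, 8.7/0.3) = 29 servings → $27.55.
oats only: max(21/6, 8.7/2.8) = 3.5 servings → $1.57.
eggs + edamame: the both-tight solution has a negative serving — not a feasible corner.
eggs + strawberries: intersection lies outside the first quadrant.
eggs + oats with both tight: 0.4177 servings and 2.943 servings → $1.60.
edamame + strawberries: intersection lies outside the first quadrant.
edamame + oats with both tight: 0.3667 servings and 2.767 servings → $1.54.
strawberries + oats with both tight: 6.6 servings and 2.4 servings → $7.35.
So the least-cost plan costs $1.54.

$1.54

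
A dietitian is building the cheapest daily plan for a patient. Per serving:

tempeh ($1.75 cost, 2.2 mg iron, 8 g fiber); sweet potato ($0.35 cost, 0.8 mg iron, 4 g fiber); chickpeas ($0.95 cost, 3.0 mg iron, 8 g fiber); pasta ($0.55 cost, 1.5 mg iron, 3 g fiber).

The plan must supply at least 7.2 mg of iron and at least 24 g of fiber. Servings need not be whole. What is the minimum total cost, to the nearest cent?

Check every corner: each single food scaled to meet both minima, and each pair solved so both constraints bind.
tempeh only: max(7.2/2.2, 24/8) = 3.273 servings → $5.73.
sweet potato only: max(7.2/0.8, 24/4) = 9 servings → $3.15.
chickpeas only: max(7.2/3.0, 24/8) = 3 servings → $2.85.
pasta only: max(7.2/1.5, 24/3) = 8 servings → $4.40.
tempeh + sweet potato: the both-tight solution has a negative serving — not a feasible corner.
tempeh + chickpeas with both tight: 2.25 servings and 0.75 servings → $4.65.
tempeh + pasta with both tight: 2.667 servings and 0.8889 servings → $5.16.
sweet potato + chickpeas with both tight: 2.571 servings and 1.714 servings → $2.53.
sweet potato + pasta with both tight: 4 servings and 2.667 servings → $2.87.
chickpeas + pasta: the both-tight solution has a negative serving — not a feasible corner.
So the least-cost plan costs $2.53.

$2.53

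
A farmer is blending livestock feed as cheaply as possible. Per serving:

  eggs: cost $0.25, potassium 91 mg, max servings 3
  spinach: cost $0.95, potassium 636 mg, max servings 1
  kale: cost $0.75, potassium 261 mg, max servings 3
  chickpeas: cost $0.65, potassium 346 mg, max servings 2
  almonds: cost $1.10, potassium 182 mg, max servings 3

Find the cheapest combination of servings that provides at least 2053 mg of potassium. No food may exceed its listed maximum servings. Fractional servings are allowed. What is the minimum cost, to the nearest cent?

Cost per mg of potassium: spinach $0.0015, chickpeas $0.0019, eggs $0.0027, kale $0.0029, almonds $0.0060.
Take 1 serving of spinach: +636.0 mg potassium for $0.95 (total $0.95, still need 1417.0 mg).
Take 2 servings of chickpeas: +692.0 mg potassium for $1.30 (total $2.25, still need 725.0 mg).
Take 3 servings of eggs: +273.0 mg potassium for $0.75 (total $3.00, still need 452.0 mg).
Take 1.732 servings of kale: +452.0 mg potassium for $1.30 (total $4.30, still need 0.0 mg).
Greedy by cheapest-per-mg is optimal for a single linear constraint, so the minimum cost is $4.30.

$4.30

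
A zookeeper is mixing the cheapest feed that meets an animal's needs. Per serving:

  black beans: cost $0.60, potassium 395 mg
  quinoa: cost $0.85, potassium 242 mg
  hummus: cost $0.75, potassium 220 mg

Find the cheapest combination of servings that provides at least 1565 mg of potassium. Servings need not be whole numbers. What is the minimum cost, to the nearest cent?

Cost per mg of potassium: black beans $0.0015, hummus $0.0034, quinoa $0.0035.
With no serving limits, use only black beans: 1565 mg / 395 mg = 3.962 servings × $0.60 = $2.38.

$2.38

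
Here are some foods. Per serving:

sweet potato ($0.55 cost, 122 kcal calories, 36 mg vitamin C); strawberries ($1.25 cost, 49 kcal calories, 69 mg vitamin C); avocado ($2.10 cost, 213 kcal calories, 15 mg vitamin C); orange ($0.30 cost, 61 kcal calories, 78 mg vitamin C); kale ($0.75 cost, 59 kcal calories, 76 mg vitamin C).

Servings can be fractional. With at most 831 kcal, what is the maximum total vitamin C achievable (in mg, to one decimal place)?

1170.2 mg

Vitamin C per kcal: strawberries 1.408, kale 1.288, orange 1.279, sweet potato 0.2951, avocado 0.07042.
With no serving limits, spend the whole calories allowance on strawberries: 831 kcal / 49 kcal × 69 mg = 1170.2 mg.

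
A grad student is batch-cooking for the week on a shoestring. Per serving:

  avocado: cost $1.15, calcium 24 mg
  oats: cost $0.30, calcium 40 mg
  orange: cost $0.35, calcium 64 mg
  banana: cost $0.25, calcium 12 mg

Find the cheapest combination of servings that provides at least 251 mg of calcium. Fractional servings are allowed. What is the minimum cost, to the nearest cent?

$1.37

Cost per mg of calcium: orange $0.0055, oats $0.0075, banana $0.0208, avocado $0.0479.
With no serving limits, use only orange: 251 mg / 64 mg = 3.922 servings × $0.35 = $1.37.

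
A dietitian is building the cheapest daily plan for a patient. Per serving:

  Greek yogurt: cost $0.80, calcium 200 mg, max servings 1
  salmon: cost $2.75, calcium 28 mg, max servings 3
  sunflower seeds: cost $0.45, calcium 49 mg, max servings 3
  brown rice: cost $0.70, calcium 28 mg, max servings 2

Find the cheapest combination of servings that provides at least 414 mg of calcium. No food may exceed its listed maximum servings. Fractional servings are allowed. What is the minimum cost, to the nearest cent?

Cost per mg of calcium: Greek yogurt $0.0040, sunflower seeds $0.0092, brown rice $0.0250, salmon $0.0982.
Take 1 serving of Greek yogurt: +200.0 mg calcium for $0.80 (total $0.80, still need 214.0 mg).
Take 3 servings of sunflower seeds: +147.0 mg calcium for $1.35 (total $2.15, still need 67.0 mg).
Take 2 servings of brown rice: +56.0 mg calcium for $1.40 (total $3.55, still need 11.0 mg).
Take 0.3929 servings of salmon: +11.0 mg calcium for $1.08 (total $4.63, still need 0.0 mg).
Filling from the cheapest source first is optimal under one linear minimum: $4.63.

$4.63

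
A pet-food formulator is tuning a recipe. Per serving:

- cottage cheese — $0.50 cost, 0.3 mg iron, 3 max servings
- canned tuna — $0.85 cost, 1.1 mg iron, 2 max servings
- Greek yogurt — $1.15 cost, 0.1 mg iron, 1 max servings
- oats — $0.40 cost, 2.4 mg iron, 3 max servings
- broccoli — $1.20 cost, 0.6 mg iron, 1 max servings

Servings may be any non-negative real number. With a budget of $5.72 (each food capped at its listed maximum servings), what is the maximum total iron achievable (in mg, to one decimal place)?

10.9 mg

Iron per dollar: oats 6, canned tuna 1.294, cottage cheese 0.6, broccoli 0.5, Greek yogurt 0.08696.
Take 3 servings of oats: spends $1.20, +7.2 mg iron (running total 7.2 mg).
Take 2 servings of canned tuna: spends $1.70, +2.2 mg iron (running total 9.4 mg).
Take 3 servings of cottage cheese: spends $1.50, +0.9 mg iron (running total 10.3 mg).
Take 1 serving of broccoli: spends $1.20, +0.6 mg iron (running total 10.9 mg).
Take 0.1043 servings of Greek yogurt: spends $0.12, +0.0 mg iron (running total 10.9 mg).
Filling greedily by iron-per-dollar is optimal for one linear limit, giving 10.9 mg.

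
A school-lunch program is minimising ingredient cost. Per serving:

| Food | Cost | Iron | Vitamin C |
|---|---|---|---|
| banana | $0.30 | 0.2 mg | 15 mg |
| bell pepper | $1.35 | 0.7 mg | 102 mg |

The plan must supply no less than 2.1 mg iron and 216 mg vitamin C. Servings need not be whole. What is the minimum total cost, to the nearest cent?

$3.50

With two linear requirements the optimum uses one or two foods; enumerate the corners.
banana only: max(2.1/0.2, 216/15) = 14.4 servings → $4.32.
bell pepper only: max(2.1/0.7, 216/102) = 3 servings → $4.05.
banana + bell pepper with both tight: 6.364 servings and 1.182 servings → $3.50.
Cheapest feasible corner: $3.50.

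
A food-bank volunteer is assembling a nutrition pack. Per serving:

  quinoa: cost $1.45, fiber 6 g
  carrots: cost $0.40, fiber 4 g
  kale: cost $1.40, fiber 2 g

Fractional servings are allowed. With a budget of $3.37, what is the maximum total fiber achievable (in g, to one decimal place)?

33.7 g

Fiber per dollar: carrots 10, quinoa 4.138, kale 1.429.
With no serving limits, spend the whole cost allowance on carrots: $3.37 / $0.40 × 4 g = 33.7 g.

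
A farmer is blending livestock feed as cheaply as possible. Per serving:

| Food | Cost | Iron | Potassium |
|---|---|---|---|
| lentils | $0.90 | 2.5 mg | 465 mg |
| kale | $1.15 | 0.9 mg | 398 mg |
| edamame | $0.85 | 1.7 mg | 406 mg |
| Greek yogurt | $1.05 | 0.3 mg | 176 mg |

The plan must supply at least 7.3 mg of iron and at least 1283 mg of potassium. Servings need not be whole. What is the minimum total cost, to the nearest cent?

Compare the cost at each extreme point of the feasible region.
lentils only: max(7.3/2.5, 1283/465) = 2.92 servings → $2.63.
kale only: max(7.3/0.9, 1283/398) = 8.111 servings → $9.33.
edamame only: max(7.3/1.7, 1283/406) = 4.294 servings → $3.65.
Greek yogurt only: max(7.3/0.3, 1283/176) = 24.33 servings → $25.55.
lentils + kale with both targets exact would need a negative amount; discard.
lentils + edamame: intersection lies outside the first quadrant.
lentils + Greek yogurt: intersection lies outside the first quadrant.
kale + edamame: the both-tight solution has a negative serving — not a feasible corner.
kale + Greek yogurt with both targets exact would need a negative amount; discard.
edamame + Greek yogurt with both targets exact would need a negative amount; discard.
The minimum over all feasible corners is $2.63.

$2.63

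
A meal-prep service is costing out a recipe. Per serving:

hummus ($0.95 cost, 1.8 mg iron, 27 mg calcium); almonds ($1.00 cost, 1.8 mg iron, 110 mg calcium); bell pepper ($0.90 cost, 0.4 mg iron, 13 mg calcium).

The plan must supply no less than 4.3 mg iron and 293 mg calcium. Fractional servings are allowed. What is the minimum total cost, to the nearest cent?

$2.66

This is a tiny linear program; its minimum lies at a vertex of the feasible set. List the vertices and price them.
hummus only: max(4.3/1.8, 293/27) = 10.85 servings → $10.31.
almonds only: max(4.3/1.8, 293/110) = 2.664 servings → $2.66.
bell pepper only: max(4.3/0.4, 293/13) = 22.54 servings → $20.28.
hummus + almonds: intersection lies outside the first quadrant.
hummus + bell pepper: intersection lies outside the first quadrant.
almonds + bell pepper: intersection lies outside the first quadrant.
Cheapest feasible corner: $2.66.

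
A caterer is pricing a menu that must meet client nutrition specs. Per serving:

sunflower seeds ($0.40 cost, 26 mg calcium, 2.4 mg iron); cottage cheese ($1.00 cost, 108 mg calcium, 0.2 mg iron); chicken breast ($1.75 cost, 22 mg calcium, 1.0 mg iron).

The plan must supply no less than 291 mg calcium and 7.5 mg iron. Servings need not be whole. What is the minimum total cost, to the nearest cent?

At the optimum either one food covers both requirements or two foods hit both targets exactly; no other combination can be cheaper.
sunflower seeds only: max(291/26, 7.5/2.4) = 11.19 servings → $4.48.
cottage cheese only: max(291/108, 7.5/0.2) = 37.5 servings → $37.50.
chicken breast only: max(291/22, 7.5/1.0) = 13.23 servings → $23.15.
sunflower seeds + cottage cheese with both tight: 2.96 servings and 1.982 servings → $3.17.
sunflower seeds + chicken breast with both targets exact would need a negative amount; discard.
cottage cheese + chicken breast with both tight: 1.216 servings and 7.257 servings → $13.92.
So the least-cost plan costs $3.17.

$3.17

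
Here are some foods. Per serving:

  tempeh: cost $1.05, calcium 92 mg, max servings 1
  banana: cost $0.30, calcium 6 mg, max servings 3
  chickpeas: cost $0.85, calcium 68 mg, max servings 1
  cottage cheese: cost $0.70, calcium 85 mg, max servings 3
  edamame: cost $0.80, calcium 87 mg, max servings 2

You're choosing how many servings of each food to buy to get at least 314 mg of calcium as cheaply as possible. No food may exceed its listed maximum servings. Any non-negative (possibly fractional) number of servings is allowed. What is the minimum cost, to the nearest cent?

Cost per mg of calcium: cottage cheese $0.0082, edamame $0.0092, tempeh $0.0114, chickpeas $0.0125, banana $0.0500.
Take 3 servings of cottage cheese: +255.0 mg calcium for $2.10 (total $2.10, still need 59.0 mg).
Take 0.6782 servings of edamame: +59.0 mg calcium for $0.54 (total $2.64, still need 0.0 mg).
Greedy by cheapest-per-mg is optimal for a single linear constraint, so the minimum cost is $2.64.

$2.64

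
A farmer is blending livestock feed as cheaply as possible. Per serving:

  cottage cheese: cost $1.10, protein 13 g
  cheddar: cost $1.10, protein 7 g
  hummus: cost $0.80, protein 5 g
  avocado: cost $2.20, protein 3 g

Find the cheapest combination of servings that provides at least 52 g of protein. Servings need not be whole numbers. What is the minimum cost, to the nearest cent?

$4.40

Cost per g of protein: cottage cheese $0.0846, cheddar $0.1571, hummus $0.1600, avocado $0.7333.
With no serving limits, use only cottage cheese: 52 g / 13 g = 4 servings × $1.10 = $4.40.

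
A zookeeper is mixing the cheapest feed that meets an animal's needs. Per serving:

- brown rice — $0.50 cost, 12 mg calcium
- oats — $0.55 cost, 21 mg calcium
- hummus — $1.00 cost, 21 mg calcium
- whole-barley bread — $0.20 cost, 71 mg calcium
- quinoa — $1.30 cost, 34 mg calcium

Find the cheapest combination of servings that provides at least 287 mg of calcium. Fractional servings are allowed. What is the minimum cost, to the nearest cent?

$0.81

Cost per mg of calcium: whole-barley bread $0.0028, oats $0.0262, quinoa $0.0382, brown rice $0.0417, hummus $0.0476.
With no serving limits, use only whole-barley bread: 287 mg / 71 mg = 4.042 servings × $0.20 = $0.81.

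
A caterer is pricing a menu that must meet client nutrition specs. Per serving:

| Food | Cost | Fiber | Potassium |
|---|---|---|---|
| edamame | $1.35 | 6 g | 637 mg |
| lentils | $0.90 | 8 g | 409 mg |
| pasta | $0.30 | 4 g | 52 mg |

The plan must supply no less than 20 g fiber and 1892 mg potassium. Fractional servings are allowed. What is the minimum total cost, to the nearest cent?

$4.03

The cheapest plan sits at a corner of the feasible region — with two constraints it uses at most two foods.
edamame only: max(20/6, 1892/637) = 3.333 servings → $4.50.
lentils only: max(20/8, 1892/409) = 4.626 servings → $4.16.
pasta only: max(20/4, 1892/52) = 36.38 servings → $10.92.
edamame + lentils with both tight: 2.633 servings and 0.5254 servings → $4.03.
edamame + pasta with both tight: 2.919 servings and 0.6208 servings → $4.13.
lentils + pasta with both targets exact would need a negative amount; discard.
Cheapest feasible corner: $4.03.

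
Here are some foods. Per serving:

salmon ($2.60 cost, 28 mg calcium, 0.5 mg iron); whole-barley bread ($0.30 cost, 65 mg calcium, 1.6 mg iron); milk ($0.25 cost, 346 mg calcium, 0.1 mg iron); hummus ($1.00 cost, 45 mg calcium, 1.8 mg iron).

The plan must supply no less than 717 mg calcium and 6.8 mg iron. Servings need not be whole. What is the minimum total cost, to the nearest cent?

For a min-cost LP with two ≥-constraints, a basic feasible solution has at most two positive variables.
salmon only: max(717/28, 6.8/0.5) = 25.61 servings → $66.58.
whole-barley bread only: max(717/65, 6.8/1.6) = 11.03 servings → $3.31.
milk only: max(717/346, 6.8/0.1) = 68 servings → $17.00.
hummus only: max(717/45, 6.8/1.8) = 15.93 servings → $15.93.
salmon + whole-barley bread: intersection lies outside the first quadrant.
salmon + milk with both tight: 13.4 servings and 0.9877 servings → $35.09.
salmon + hummus: intersection lies outside the first quadrant.
whole-barley bread + milk with both tight: 4.169 servings and 1.289 servings → $1.57.
whole-barley bread + hummus: intersection lies outside the first quadrant.
milk + hummus with both tight: 1.592 servings and 3.689 servings → $4.09.
So the least-cost plan costs $1.57.

$1.57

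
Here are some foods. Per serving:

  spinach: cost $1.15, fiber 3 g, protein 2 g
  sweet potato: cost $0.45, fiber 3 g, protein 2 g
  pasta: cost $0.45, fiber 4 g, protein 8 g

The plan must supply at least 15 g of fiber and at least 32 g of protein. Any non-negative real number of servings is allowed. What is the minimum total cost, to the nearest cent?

At the optimum either one food covers both requirements or two foods hit both targets exactly; no other combination can be cheaper.
spinach only: max(15/3, 32/2) = 16 servings → $18.40.
sweet potato only: max(15/3, 32/2) = 16 servings → $7.20.
pasta only: max(15/4, 32/8) = 4 servings → $1.80.
spinach + sweet potato (both tight): parallel constraints — no distinct corner.
spinach + pasta: the both-tight solution has a negative serving — not a feasible corner.
sweet potato + pasta: the both-tight solution has a negative serving — not a feasible corner.
The minimum over all feasible corners is $1.80.

$1.80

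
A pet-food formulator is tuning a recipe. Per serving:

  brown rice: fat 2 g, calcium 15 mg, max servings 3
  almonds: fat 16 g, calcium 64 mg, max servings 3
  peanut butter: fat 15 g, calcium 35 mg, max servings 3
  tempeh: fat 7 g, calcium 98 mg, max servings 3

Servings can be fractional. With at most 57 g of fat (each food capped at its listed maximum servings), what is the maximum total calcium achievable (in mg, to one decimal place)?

459.0 mg

Calcium per g fat: tempeh 14, brown rice 7.5, almonds 4, peanut butter 2.333.
Take 3 servings of tempeh: uses 21 g fat, +294.0 mg calcium (running total 294.0 mg).
Take 3 servings of brown rice: uses 6 g fat, +45.0 mg calcium (running total 339.0 mg).
Take 1.875 servings of almonds: uses 30 g fat, +120.0 mg calcium (running total 459.0 mg).
Filling greedily by calcium-per-g fat is optimal for one linear limit, giving 459.0 mg.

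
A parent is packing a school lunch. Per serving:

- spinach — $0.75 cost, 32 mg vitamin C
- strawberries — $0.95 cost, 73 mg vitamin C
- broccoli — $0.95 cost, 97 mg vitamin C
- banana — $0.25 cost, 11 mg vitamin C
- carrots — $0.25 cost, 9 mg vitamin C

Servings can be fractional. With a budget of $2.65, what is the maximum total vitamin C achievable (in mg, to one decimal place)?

270.6 mg

Vitamin C per dollar: broccoli 102.1, strawberries 76.84, banana 44, spinach 42.67, carrots 36.
With no serving limits, spend the whole cost allowance on broccoli: $2.65 / $0.95 × 97 mg = 270.6 mg.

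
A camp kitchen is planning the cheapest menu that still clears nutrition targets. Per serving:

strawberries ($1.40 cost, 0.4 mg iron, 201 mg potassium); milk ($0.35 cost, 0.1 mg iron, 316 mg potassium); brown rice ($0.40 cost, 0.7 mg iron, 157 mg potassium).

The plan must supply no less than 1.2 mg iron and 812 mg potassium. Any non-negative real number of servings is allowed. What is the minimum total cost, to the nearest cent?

$1.23

This is a tiny linear program; its minimum lies at a vertex of the feasible set. List the vertices and price them.
strawberries only: max(1.2/0.4, 812/201) = 4.04 servings → $5.66.
milk only: max(1.2/0.1, 812/316) = 12 servings → $4.20.
brown rice only: max(1.2/0.7, 812/157) = 5.172 servings → $2.07.
strawberries + milk with both tight: 2.803 servings and 0.7865 servings → $4.20.
strawberries + brown rice with both targets exact would need a negative amount; discard.
milk + brown rice with both tight: 1.849 servings and 1.45 servings → $1.23.
The minimum over all feasible corners is $1.23.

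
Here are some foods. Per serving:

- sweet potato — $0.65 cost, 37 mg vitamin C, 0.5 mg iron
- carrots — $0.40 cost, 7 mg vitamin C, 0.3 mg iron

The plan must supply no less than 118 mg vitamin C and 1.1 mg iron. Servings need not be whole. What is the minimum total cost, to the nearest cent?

$2.07

At the optimum either one food covers both requirements or two foods hit both targets exactly; no other combination can be cheaper.
sweet potato only: max(118/37, 1.1/0.5) = 3.189 servings → $2.07.
carrots only: max(118/7, 1.1/0.3) = 16.86 servings → $6.74.
sweet potato + carrots: intersection lies outside the first quadrant.
So the least-cost plan costs $2.07.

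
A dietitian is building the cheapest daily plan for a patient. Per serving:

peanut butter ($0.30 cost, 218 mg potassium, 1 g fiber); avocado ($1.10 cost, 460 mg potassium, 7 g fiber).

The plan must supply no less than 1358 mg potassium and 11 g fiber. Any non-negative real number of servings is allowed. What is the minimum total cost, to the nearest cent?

Compare the cost at each extreme point of the feasible region.
peanut butter only: max(1358/218, 11/1) = 11 servings → $3.30.
avocado only: max(1358/460, 11/7) = 2.952 servings → $3.25.
peanut butter + avocado with both tight: 4.171 servings and 0.9756 servings → $2.32.
Cheapest feasible corner: $2.32.

$2.32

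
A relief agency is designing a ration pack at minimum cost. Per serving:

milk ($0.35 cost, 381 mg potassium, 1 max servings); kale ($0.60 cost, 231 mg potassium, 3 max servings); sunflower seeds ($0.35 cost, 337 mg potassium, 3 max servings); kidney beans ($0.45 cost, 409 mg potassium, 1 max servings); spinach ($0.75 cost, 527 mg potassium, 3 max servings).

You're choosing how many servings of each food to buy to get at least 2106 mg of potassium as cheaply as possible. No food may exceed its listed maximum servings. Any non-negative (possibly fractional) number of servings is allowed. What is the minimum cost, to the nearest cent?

$2.28

Cost per mg of potassium: milk $0.0009, sunflower seeds $0.0010, kidney beans $0.0011, spinach $0.0014, kale $0.0026.
Take 1 serving of milk: +381.0 mg potassium for $0.35 (total $0.35, still need 1725.0 mg).
Take 3 servings of sunflower seeds: +1011.0 mg potassium for $1.05 (total $1.40, still need 714.0 mg).
Take 1 serving of kidney beans: +409.0 mg potassium for $0.45 (total $1.85, still need 305.0 mg).
Take 0.5787 servings of spinach: +305.0 mg potassium for $0.43 (total $2.28, still need 0.0 mg).
Filling from the cheapest source first is optimal under one linear minimum: $2.28.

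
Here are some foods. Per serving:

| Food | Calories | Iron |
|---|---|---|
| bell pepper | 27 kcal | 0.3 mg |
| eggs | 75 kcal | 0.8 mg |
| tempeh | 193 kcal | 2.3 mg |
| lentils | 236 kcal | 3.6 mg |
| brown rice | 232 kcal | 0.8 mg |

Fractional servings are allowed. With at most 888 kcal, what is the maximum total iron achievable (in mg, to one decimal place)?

13.5 mg

Iron per kcal: lentils 0.01525, tempeh 0.01192, bell pepper 0.01111, eggs 0.01067, brown rice 0.003448.
With no serving limits, spend the whole calories allowance on lentils: 888 kcal / 236 kcal × 3.6 mg = 13.5 mg.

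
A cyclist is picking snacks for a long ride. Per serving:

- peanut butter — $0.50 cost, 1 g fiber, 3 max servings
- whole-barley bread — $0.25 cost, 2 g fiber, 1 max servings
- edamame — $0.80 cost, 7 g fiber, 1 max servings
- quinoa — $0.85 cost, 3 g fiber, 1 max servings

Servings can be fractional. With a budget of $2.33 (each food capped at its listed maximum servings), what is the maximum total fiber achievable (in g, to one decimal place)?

Fiber per dollar: edamame 8.75, whole-barley bread 8, quinoa 3.529, peanut butter 2.
Take 1 serving of edamame: spends $0.80, +7.0 g fiber (running total 7.0 g).
Take 1 serving of whole-barley bread: spends $0.25, +2.0 g fiber (running total 9.0 g).
Take 1 serving of quinoa: spends $0.85, +3.0 g fiber (running total 12.0 g).
Take 0.86 servings of peanut butter: spends $0.43, +0.9 g fiber (running total 12.9 g).
Greedy by best ratio exhausts the cost allowance optimally: 12.9 g.

12.9 g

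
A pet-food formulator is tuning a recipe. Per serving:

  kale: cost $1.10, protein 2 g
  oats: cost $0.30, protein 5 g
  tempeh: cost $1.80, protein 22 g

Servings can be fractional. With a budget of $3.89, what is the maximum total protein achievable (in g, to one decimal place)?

64.8 g

Protein per dollar: oats 16.67, tempeh 12.22, kale 1.818.
With no serving limits, spend the whole cost allowance on oats: $3.89 / $0.30 × 5 g = 64.8 g.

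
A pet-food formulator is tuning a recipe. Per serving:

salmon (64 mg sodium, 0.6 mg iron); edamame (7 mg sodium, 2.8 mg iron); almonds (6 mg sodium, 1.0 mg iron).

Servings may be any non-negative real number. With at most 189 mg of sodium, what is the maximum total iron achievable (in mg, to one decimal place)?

75.6 mg

Iron per mg sodium: edamame 0.4, almonds 0.1667, salmon 0.009375.
With no serving limits, spend the whole sodium allowance on edamame: 189 mg / 7 mg × 2.8 mg = 75.6 mg.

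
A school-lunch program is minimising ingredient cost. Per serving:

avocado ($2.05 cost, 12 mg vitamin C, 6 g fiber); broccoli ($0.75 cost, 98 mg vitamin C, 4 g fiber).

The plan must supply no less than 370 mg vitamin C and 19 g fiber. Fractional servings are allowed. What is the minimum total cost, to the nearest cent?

$3.56

A basic optimal solution has at most two foods positive. Try each food alone and each pair with both targets met exactly.
avocado only: max(370/12, 19/6) = 30.83 servings → $63.21.
broccoli only: max(370/98, 19/4) = 4.75 servings → $3.56.
avocado + broccoli with both tight: 0.7074 servings and 3.689 servings → $4.22.
So the least-cost plan costs $3.56.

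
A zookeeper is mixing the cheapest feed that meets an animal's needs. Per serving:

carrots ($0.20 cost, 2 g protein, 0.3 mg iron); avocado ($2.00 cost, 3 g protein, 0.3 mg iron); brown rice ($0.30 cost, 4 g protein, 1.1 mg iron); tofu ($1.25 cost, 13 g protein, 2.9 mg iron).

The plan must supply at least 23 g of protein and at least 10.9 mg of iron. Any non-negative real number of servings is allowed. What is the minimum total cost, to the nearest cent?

Compare the cost at each extreme point of the feasible region.
carrots only: max(23/2, 10.9/0.3) = 36.33 servings → $7.27.
avocado only: max(23/3, 10.9/0.3) = 36.33 servings → $72.67.
brown rice only: max(23/4, 10.9/1.1) = 9.909 servings → $2.97.
tofu only: max(23/13, 10.9/2.9) = 3.759 servings → $4.70.
carrots + avocado: intersection lies outside the first quadrant.
carrots + brown rice: intersection lies outside the first quadrant.
carrots + tofu: the both-tight solution has a negative serving — not a feasible corner.
avocado + brown rice: the both-tight solution has a negative serving — not a feasible corner.
avocado + tofu: intersection lies outside the first quadrant.
brown rice + tofu with both targets exact would need a negative amount; discard.
Cheapest feasible corner: $2.97.

$2.97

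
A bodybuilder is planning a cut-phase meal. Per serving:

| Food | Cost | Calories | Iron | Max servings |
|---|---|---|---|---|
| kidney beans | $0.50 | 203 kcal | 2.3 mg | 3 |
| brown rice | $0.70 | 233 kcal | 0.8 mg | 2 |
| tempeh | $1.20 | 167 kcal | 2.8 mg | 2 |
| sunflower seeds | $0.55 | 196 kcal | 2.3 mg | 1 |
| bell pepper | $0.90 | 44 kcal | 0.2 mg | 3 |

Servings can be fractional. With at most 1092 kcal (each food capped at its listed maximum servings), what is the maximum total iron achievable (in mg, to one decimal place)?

14.3 mg

Iron per kcal: tempeh 0.01677, sunflower seeds 0.01173, kidney beans 0.01133, bell pepper 0.004545, brown rice 0.003433.
Take 2 servings of tempeh: uses 334 kcal, +5.6 mg iron (running total 5.6 mg).
Take 1 serving of sunflower seeds: uses 196 kcal, +2.3 mg iron (running total 7.9 mg).
Take 2.768 servings of kidney beans: uses 562 kcal, +6.4 mg iron (running total 14.3 mg).
Greedy by best ratio exhausts the calories allowance optimally: 14.3 mg.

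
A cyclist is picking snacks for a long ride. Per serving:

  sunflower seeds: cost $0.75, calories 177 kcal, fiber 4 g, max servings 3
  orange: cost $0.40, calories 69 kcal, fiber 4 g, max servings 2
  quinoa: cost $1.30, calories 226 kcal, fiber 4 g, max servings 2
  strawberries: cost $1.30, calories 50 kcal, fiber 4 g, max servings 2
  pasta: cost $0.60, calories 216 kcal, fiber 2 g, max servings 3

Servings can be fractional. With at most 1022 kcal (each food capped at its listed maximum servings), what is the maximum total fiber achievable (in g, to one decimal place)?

32.5 g

Fiber per kcal: strawberries 0.08, orange 0.05797, sunflower seeds 0.0226, quinoa 0.0177, pasta 0.009259.
Take 2 servings of strawberries: uses 100 kcal, +8.0 g fiber (running total 8.0 g).
Take 2 servings of orange: uses 138 kcal, +8.0 g fiber (running total 16.0 g).
Take 3 servings of sunflower seeds: uses 531 kcal, +12.0 g fiber (running total 28.0 g).
Take 1.119 servings of quinoa: uses 253 kcal, +4.5 g fiber (running total 32.5 g).
Filling greedily by fiber-per-kcal is optimal for one linear limit, giving 32.5 g.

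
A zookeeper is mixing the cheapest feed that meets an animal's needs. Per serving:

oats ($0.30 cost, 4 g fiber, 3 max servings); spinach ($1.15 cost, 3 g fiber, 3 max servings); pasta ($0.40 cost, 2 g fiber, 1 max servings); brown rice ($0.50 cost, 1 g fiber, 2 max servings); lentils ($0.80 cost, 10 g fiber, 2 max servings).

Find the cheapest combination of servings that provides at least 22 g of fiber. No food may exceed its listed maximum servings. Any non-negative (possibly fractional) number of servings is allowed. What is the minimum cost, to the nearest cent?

Cost per g of fiber: oats $0.0750, lentils $0.0800, pasta $0.2000, spinach $0.3833, brown rice $0.5000.
Take 3 servings of oats: +12.0 g fiber for $0.90 (total $0.90, still need 10.0 g).
Take 1 serving of lentils: +10.0 g fiber for $0.80 (total $1.70, still need 0.0 g).
Filling from the cheapest source first is optimal under one linear minimum: $1.70.

$1.70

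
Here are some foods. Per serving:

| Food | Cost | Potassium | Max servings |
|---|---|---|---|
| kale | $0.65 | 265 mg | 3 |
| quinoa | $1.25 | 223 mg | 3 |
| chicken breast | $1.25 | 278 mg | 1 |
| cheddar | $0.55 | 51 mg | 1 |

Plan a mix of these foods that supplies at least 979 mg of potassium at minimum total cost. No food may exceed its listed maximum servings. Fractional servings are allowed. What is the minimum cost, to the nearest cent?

$2.78

Cost per mg of potassium: kale $0.0025, chicken breast $0.0045, quinoa $0.0056, cheddar $0.0108.
Take 3 servings of kale: +795.0 mg potassium for $1.95 (total $1.95, still need 184.0 mg).
Take 0.6619 servings of chicken breast: +184.0 mg potassium for $0.83 (total $2.78, still need 0.0 mg).
Filling from the cheapest source first is optimal under one linear minimum: $2.78.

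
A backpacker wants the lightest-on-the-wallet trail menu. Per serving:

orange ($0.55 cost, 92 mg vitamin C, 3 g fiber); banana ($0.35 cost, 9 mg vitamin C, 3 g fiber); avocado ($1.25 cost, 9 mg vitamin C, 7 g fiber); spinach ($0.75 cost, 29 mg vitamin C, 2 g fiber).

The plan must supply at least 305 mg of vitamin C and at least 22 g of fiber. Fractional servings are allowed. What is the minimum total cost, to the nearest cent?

Compare the cost at each extreme point of the feasible region.
orange only: max(305/92, 22/3) = 7.333 servings → $4.03.
banana only: max(305/9, 22/3) = 33.89 servings → $11.86.
avocado only: max(305/9, 22/7) = 33.89 servings → $42.36.
spinach only: max(305/29, 22/2) = 11 servings → $8.25.
orange + banana with both tight: 2.88 servings and 4.454 servings → $3.14.
orange + avocado with both tight: 3.139 servings and 1.797 servings → $3.97.
orange + spinach: intersection lies outside the first quadrant.
banana + avocado: intersection lies outside the first quadrant.
banana + spinach with both tight: 0.4058 servings and 10.39 servings → $7.94.
avocado + spinach with both tight: 0.1514 servings and 10.47 servings → $8.04.
Cheapest feasible corner: $3.14.

$3.14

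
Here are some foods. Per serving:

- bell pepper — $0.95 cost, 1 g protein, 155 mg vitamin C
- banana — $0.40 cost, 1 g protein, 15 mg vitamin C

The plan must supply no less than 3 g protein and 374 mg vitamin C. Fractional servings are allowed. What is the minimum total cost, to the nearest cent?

An LP optimum is at a vertex; with two nutrient constraints at most two foods are used. Check each candidate.
bell pepper only: max(3/1, 374/155) = 3 servings → $2.85.
banana only: max(3/1, 374/15) = 24.93 servings → $9.97.
bell pepper + banana with both tight: 2.35 servings and 0.65 servings → $2.49.
Cheapest feasible corner: $2.49.

$2.49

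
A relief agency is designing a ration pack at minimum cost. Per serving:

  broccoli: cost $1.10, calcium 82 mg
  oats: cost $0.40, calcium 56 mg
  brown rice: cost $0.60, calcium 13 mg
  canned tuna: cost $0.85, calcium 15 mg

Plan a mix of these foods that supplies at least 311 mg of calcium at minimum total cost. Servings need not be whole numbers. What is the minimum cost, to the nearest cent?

Cost per mg of calcium: oats $0.0071, broccoli $0.0134, brown rice $0.0462, canned tuna $0.0567.
With no serving limits, use only oats: 311 mg / 56 mg = 5.554 servings × $0.40 = $2.22.

$2.22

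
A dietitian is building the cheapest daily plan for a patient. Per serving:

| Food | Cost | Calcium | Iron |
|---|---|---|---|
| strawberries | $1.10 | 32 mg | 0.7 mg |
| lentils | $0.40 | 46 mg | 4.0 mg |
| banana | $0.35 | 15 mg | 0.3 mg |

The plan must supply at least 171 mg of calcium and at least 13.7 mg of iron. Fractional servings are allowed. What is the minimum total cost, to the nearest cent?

$1.49

With two linear requirements the optimum uses one or two foods; enumerate the corners.
strawberries only: max(171/32, 13.7/0.7) = 19.57 servings → $21.53.
lentils only: max(171/46, 13.7/4.0) = 3.717 servings → $1.49.
banana only: max(171/15, 13.7/0.3) = 45.67 servings → $15.98.
strawberries + lentils with both tight: 0.5616 servings and 3.327 servings → $1.95.
strawberries + banana: intersection lies outside the first quadrant.
lentils + banana with both tight: 3.338 servings and 1.165 servings → $1.74.
So the least-cost plan costs $1.49.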